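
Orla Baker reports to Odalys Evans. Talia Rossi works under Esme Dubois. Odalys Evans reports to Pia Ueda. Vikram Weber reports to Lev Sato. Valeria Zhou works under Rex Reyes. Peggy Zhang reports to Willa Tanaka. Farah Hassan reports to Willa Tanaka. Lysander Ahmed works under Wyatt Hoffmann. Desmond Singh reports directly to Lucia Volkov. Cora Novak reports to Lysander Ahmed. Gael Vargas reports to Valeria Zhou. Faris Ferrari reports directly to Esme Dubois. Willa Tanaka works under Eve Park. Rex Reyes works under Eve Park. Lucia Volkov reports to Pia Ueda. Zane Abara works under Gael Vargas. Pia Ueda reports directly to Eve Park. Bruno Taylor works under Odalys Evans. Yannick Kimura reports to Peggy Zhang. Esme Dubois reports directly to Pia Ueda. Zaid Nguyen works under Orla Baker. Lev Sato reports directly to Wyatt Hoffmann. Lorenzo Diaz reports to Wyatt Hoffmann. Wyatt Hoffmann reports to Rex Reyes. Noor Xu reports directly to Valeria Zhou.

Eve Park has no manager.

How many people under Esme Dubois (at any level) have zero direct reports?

2

The people in Esme Dubois's organization with no one reporting to them are Faris Ferrari, Talia Rossi. That is 2.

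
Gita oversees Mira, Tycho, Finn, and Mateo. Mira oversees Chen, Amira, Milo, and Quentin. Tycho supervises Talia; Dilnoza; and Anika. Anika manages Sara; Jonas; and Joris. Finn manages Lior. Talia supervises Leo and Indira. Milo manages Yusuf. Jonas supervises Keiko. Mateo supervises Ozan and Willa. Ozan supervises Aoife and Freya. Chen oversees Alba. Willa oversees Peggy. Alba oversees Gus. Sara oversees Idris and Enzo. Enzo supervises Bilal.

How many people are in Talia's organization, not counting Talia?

Talia directly manages Leo, Indira. Leo has no reports. Indira has no reports. So Talia's organization is 2 direct reports plus everyone under them: 1 + 1 = 2.

2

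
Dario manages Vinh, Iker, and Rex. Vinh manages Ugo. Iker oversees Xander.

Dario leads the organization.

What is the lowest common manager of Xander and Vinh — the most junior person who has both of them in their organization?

Xander's chain of managers is Iker, Dario. Vinh's chain of managers is Dario. The first manager that appears in both chains is Dario.

Dario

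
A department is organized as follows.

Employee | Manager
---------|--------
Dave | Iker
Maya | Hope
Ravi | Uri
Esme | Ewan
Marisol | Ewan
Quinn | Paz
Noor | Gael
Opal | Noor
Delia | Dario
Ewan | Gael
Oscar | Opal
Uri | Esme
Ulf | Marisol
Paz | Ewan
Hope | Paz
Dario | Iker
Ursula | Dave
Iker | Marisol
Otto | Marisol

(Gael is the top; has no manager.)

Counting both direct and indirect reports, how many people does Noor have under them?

2

Noor directly manages Opal. Under Opal: Oscar (1). That's 2 in total.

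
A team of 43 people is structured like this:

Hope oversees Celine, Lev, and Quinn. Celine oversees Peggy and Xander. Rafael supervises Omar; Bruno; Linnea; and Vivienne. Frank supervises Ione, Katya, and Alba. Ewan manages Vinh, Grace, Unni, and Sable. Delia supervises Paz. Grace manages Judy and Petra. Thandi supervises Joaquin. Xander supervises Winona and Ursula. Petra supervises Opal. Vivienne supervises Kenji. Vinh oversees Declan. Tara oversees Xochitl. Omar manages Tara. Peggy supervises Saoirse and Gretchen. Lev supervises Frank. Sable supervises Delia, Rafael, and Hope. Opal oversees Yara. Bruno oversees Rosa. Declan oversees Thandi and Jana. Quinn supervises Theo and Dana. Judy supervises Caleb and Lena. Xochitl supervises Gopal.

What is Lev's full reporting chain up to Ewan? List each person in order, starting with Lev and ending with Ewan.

Lev -> Hope -> Sable -> Ewan

Lev reports to Hope. Hope reports to Sable. Sable reports to Ewan. Ewan is at the top.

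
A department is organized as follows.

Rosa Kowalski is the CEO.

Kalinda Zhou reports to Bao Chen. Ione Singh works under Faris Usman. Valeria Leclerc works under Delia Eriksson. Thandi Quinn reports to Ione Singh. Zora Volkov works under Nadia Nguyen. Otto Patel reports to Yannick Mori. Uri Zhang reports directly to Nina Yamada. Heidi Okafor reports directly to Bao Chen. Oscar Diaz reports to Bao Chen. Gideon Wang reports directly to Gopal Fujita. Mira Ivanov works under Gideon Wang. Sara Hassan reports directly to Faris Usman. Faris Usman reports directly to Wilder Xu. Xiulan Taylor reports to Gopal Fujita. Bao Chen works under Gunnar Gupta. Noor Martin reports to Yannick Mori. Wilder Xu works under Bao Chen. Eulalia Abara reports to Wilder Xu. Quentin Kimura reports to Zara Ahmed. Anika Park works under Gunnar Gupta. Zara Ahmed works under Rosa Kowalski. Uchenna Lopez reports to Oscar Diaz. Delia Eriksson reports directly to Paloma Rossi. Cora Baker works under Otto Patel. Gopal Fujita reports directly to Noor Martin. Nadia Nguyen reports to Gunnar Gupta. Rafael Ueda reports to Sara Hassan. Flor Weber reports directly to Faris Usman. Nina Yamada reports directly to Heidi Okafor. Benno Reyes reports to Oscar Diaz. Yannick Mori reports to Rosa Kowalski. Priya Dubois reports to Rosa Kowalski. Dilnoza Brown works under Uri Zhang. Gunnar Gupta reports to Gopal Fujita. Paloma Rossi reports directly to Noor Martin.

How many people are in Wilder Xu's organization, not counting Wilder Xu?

Wilder Xu directly manages Faris Usman, Eulalia Abara. Under Faris Usman: Flor Weber, Sara Hassan, Rafael Ueda, Ione Singh, Thandi Quinn (5). Eulalia Abara has no reports. So Wilder Xu's organization is 2 direct reports plus everyone under them: 6 + 1 = 7.

7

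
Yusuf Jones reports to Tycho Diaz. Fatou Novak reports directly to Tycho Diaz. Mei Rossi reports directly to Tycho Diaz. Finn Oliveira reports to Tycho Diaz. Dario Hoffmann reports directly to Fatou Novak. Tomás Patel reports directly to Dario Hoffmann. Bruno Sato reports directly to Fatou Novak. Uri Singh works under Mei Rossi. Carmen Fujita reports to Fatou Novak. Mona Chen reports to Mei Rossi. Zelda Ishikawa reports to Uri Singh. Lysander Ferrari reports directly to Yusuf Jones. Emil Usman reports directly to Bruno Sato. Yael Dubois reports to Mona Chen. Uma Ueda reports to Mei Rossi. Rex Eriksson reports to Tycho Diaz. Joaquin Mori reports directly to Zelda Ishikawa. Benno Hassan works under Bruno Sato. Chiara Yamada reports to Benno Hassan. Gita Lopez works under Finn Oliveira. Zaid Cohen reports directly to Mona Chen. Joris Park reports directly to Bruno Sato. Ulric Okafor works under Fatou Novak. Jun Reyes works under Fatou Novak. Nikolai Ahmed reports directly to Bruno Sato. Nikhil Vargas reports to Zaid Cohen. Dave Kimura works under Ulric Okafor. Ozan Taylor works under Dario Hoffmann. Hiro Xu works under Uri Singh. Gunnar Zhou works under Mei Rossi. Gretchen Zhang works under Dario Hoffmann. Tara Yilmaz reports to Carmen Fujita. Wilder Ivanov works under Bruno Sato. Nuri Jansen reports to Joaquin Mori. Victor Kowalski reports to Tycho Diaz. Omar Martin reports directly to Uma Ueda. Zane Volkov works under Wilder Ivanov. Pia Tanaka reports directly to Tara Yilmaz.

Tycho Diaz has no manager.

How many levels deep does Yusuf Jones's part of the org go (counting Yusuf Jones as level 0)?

The longest chain under Yusuf Jones runs Yusuf Jones → Lysander Ferrari, which is 1 level below Yusuf Jones.

1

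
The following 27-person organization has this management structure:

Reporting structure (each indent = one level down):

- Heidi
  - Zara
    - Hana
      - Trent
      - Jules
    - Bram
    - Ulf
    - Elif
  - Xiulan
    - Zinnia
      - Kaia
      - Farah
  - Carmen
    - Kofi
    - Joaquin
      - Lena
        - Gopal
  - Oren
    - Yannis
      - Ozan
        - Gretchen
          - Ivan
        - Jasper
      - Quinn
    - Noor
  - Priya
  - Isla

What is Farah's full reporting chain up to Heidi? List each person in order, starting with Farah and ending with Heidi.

Farah reports to Zinnia. Zinnia reports to Xiulan. Xiulan reports to Heidi. Heidi is at the top.

Farah -> Zinnia -> Xiulan -> Heidi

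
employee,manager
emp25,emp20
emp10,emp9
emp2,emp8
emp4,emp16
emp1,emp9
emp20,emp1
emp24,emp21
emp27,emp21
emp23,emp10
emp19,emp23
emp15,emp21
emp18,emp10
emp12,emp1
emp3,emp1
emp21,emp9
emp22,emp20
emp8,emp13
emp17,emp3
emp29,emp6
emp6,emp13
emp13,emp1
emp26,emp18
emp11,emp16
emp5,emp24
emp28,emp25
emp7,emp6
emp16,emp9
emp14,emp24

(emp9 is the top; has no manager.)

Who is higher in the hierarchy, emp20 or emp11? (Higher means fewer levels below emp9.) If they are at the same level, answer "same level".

same level

Both emp20 and emp11 are 2 levels below emp9.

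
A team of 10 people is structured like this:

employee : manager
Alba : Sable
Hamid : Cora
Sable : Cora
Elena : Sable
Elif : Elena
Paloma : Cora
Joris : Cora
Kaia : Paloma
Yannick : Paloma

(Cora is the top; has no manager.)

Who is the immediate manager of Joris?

Joris reports directly to Cora.

Cora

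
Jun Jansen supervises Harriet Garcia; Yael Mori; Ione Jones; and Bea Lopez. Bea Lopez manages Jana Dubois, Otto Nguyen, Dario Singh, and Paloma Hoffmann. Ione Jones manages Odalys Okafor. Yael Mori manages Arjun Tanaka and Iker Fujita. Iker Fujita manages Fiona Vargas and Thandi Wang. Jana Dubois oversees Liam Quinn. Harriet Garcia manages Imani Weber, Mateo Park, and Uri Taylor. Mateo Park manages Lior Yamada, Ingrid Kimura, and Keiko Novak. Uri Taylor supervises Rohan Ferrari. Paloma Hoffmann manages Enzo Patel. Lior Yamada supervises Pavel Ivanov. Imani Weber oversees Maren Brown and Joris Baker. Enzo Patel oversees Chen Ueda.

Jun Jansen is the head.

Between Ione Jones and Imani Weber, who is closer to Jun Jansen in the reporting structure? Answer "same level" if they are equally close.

Ione Jones

Ione Jones is 1 level below Jun Jansen; Imani Weber is 2. Ione Jones is higher.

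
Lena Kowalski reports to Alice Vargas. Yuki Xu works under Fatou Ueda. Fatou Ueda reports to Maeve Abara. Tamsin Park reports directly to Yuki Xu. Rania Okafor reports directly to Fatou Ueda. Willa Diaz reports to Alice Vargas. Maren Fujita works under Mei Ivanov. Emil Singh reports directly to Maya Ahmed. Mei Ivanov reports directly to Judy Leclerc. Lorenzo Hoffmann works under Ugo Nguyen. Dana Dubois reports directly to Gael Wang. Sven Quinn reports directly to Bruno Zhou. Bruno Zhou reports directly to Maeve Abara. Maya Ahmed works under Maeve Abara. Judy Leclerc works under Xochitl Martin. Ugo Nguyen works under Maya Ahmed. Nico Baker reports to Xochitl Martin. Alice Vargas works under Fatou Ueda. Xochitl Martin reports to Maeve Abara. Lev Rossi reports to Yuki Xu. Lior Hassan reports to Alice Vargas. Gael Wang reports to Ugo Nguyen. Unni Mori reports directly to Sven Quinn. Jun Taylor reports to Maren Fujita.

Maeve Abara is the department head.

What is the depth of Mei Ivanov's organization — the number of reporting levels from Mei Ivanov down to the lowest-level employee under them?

2

The longest chain under Mei Ivanov runs Mei Ivanov → Maren Fujita → Jun Taylor, which is 2 levels below Mei Ivanov.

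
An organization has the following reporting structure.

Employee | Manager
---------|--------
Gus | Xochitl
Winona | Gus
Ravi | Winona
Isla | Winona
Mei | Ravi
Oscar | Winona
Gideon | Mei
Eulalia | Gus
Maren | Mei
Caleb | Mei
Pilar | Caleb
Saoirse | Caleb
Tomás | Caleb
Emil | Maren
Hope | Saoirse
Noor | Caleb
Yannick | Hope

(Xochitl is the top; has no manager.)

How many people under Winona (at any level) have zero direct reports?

The people in Winona's organization with no one reporting to them are Oscar, Isla, Noor, Tomás, Yannick, Pilar, Emil, Gideon. That is 8.

8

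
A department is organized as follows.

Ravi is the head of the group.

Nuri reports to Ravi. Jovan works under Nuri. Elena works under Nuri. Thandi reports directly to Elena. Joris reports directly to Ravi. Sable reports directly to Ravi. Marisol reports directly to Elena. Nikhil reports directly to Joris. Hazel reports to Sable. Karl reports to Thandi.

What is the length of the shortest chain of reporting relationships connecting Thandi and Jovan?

3

Thandi is 2 levels below Nuri, and Jovan is 1 level below Nuri (their lowest common manager). The shortest path runs up from Thandi to Nuri and back down to Jovan: 2 + 1 = 3 links.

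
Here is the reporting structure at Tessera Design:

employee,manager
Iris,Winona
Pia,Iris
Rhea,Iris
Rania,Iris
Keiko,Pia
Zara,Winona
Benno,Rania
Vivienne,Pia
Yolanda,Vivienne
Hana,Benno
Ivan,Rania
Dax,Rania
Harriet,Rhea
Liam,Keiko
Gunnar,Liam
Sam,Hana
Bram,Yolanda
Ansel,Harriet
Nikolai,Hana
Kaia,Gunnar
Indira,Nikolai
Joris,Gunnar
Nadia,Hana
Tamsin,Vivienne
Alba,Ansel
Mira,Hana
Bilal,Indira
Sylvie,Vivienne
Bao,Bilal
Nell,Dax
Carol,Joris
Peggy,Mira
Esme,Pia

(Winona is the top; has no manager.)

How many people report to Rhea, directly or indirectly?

Rhea directly manages Harriet. Under Harriet: Ansel, Alba (2). That's 3 in total.

3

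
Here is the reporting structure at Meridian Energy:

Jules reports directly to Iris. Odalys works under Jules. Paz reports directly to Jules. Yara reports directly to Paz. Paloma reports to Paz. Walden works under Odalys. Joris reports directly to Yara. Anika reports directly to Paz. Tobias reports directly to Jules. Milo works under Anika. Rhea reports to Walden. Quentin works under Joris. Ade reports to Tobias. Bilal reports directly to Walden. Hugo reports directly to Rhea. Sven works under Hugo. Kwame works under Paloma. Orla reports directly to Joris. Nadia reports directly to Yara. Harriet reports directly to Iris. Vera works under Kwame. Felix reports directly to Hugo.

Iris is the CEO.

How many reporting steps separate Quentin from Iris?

5

Chain from Quentin up to Iris: Quentin → Joris → Yara → Paz → Jules → Iris. That is 5 steps up, so Quentin is 5 levels below Iris.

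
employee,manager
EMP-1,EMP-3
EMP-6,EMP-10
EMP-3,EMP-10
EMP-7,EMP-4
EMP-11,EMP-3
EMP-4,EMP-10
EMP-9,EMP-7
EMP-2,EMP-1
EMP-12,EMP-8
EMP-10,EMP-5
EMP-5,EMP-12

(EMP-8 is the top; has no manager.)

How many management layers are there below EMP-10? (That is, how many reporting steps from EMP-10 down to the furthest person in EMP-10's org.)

The longest chain under EMP-10 runs EMP-10 → EMP-4 → EMP-7 → EMP-9, which is 3 levels below EMP-10.

3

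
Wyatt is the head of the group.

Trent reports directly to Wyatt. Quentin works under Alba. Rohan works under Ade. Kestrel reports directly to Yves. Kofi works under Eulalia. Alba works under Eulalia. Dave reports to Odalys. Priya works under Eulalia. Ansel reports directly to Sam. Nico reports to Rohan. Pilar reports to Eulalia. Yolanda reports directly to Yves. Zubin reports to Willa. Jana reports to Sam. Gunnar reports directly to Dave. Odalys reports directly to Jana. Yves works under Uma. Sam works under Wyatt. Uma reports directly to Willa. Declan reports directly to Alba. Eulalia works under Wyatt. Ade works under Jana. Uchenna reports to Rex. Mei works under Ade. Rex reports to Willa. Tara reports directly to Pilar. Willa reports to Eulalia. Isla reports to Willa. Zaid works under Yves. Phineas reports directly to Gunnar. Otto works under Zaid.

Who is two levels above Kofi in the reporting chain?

Kofi reports to Eulalia, and Eulalia reports to Wyatt. So Kofi's skip-level manager is Wyatt.

Wyatt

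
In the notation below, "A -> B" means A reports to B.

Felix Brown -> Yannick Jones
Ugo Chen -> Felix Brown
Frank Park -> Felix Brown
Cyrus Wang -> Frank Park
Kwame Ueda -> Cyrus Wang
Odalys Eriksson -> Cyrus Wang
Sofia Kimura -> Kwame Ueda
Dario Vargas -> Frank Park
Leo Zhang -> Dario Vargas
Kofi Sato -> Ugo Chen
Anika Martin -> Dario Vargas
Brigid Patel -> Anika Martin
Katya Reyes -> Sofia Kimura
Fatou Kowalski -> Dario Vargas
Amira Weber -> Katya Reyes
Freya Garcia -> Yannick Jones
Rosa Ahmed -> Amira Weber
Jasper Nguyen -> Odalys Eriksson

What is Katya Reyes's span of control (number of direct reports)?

Katya Reyes directly manages Amira Weber. That is 1 direct report.

1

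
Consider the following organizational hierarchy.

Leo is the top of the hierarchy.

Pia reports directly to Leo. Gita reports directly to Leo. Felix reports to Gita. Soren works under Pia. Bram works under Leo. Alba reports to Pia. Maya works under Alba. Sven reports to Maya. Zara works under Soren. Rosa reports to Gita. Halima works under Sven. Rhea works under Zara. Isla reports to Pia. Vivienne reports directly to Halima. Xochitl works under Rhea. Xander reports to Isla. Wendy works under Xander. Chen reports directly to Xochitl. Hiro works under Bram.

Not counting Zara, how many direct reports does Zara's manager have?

Zara reports to Soren, and Soren has no other direct reports. Zara has 0 peers.

0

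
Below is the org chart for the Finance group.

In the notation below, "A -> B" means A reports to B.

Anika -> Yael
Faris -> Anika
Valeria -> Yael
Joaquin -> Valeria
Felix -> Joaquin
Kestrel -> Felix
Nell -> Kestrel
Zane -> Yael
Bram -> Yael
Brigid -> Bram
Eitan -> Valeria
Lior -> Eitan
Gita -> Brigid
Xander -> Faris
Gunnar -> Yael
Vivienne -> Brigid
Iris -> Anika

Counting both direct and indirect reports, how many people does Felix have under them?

2

Felix directly manages Kestrel. Under Kestrel: Nell (1). That's 2 in total.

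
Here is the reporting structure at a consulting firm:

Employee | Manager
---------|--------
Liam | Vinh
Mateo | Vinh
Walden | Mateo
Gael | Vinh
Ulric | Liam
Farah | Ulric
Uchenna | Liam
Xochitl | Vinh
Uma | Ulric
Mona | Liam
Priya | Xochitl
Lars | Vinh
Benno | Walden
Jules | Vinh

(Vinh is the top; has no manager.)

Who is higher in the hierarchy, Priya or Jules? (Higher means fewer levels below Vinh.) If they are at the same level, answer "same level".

Jules

Priya is 2 levels below Vinh; Jules is 1. Jules is higher.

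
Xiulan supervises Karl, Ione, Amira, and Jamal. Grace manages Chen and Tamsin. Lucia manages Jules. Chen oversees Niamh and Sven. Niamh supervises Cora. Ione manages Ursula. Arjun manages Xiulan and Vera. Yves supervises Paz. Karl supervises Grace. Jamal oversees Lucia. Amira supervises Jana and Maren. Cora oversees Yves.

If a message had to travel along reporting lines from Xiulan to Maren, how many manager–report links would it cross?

2

Maren is in Xiulan's organization: the chain from Maren up to Xiulan is Maren → Amira → Xiulan, which is 2 links.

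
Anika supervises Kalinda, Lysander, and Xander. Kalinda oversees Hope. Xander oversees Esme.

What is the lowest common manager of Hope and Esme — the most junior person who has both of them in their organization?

Anika

Hope's chain of managers is Kalinda, Anika. Esme's chain of managers is Xander, Anika. The first manager that appears in both chains is Anika.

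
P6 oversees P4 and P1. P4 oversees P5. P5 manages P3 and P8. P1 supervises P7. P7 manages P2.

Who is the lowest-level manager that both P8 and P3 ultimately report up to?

P5

P8's chain of managers is P5, P4, P6. P3's chain of managers is P5, P4, P6. The first manager that appears in both chains is P5.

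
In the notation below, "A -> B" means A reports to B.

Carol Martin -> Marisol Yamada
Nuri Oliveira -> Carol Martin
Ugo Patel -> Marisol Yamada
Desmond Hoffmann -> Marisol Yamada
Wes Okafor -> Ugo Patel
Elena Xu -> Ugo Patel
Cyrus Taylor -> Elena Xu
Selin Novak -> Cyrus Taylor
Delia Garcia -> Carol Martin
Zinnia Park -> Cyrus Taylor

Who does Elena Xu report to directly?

Elena Xu reports directly to Ugo Patel.

Ugo Patel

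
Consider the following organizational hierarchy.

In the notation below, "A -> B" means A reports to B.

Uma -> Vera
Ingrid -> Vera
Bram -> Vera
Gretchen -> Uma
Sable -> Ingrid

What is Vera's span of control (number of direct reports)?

Vera directly manages Uma, Ingrid, Bram. That is 3 direct reports.

3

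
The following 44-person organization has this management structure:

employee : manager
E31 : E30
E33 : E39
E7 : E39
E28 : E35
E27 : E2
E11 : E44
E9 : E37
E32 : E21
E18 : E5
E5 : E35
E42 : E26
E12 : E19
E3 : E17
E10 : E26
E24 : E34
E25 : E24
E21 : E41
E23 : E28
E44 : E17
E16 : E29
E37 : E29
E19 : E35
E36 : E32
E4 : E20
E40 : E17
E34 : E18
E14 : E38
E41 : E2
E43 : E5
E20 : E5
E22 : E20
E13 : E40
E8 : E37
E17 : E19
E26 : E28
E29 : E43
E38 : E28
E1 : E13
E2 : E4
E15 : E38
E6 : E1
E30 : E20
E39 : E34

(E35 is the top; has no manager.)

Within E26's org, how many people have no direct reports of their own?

2

The people in E26's organization with no one reporting to them are E10, E42. That is 2.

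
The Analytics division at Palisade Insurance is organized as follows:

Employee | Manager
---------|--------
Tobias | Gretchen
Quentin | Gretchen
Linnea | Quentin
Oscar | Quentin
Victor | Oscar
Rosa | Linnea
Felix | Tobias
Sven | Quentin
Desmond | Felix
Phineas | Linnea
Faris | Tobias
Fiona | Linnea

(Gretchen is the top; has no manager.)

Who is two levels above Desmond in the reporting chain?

Desmond reports to Felix, and Felix reports to Tobias. So Desmond's skip-level manager is Tobias.

Tobias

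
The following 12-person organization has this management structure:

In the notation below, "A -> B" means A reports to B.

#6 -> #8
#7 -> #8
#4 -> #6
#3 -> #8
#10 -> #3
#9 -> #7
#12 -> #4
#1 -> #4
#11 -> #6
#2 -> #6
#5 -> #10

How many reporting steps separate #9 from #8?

Chain from #9 up to #8: #9 → #7 → #8. That is 2 steps up, so #9 is 2 levels below #8.

2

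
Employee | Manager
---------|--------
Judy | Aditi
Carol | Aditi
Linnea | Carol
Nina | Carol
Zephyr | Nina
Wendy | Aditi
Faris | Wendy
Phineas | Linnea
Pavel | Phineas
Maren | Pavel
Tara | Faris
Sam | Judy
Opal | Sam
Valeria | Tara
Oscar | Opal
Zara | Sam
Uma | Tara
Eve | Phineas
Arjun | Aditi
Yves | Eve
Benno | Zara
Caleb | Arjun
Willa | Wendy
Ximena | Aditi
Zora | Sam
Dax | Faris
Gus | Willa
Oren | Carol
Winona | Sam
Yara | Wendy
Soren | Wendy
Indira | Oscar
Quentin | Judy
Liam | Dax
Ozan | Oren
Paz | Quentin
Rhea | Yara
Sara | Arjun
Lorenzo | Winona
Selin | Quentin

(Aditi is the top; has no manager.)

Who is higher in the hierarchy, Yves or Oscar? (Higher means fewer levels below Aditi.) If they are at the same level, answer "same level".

Yves is 5 levels below Aditi; Oscar is 4. Oscar is higher.

Oscar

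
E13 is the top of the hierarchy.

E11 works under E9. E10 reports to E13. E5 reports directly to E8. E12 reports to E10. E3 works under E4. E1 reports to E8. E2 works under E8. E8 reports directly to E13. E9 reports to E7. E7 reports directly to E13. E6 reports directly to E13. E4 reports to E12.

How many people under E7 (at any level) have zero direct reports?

The only person in E7's organization with no one reporting to them is E11. That is 1.

1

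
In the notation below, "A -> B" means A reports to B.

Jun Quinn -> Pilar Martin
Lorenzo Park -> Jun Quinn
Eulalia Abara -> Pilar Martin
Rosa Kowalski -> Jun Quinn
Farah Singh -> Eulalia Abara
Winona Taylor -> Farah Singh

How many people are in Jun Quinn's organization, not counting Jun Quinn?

Jun Quinn directly manages Lorenzo Park, Rosa Kowalski. Lorenzo Park has no reports. Rosa Kowalski has no reports. So Jun Quinn's organization is 2 direct reports plus everyone under them: 1 + 1 = 2.

2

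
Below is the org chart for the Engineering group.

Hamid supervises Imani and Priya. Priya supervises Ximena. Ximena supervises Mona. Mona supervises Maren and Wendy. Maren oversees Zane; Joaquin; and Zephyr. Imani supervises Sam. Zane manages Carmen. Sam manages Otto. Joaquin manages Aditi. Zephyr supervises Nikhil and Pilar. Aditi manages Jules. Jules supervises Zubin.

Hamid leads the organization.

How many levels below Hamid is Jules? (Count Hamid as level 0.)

Chain from Jules up to Hamid: Jules → Aditi → Joaquin → Maren → Mona → Ximena → Priya → Hamid. That is 7 steps up, so Jules is 7 levels below Hamid.

7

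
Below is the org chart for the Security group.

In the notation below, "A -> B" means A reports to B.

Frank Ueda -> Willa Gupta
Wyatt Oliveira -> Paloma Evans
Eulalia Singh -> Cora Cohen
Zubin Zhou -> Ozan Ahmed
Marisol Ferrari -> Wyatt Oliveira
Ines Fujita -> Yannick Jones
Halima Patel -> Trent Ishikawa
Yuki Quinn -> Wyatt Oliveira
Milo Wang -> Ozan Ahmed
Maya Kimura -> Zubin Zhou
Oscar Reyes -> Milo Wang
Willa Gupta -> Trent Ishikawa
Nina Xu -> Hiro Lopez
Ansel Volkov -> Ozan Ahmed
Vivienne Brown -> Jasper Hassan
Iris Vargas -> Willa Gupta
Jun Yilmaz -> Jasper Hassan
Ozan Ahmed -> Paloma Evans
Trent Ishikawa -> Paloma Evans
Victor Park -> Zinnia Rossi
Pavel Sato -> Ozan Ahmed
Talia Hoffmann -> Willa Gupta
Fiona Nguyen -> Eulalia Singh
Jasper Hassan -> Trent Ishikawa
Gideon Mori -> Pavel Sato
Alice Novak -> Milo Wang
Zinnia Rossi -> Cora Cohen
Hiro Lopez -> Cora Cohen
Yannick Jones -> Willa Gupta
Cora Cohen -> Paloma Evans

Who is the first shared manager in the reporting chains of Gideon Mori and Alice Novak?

Gideon Mori's chain of managers is Pavel Sato, Ozan Ahmed, Paloma Evans. Alice Novak's chain of managers is Milo Wang, Ozan Ahmed, Paloma Evans. The first manager that appears in both chains is Ozan Ahmed.

Ozan Ahmed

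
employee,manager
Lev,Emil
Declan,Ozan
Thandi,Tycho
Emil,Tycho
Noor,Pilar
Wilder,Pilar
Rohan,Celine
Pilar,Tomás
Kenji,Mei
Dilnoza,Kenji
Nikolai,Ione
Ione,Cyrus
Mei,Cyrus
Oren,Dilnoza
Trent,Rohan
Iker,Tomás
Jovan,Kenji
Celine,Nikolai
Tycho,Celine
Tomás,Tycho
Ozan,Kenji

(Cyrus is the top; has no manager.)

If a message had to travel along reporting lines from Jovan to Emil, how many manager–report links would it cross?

8

Jovan is 3 levels below Cyrus, and Emil is 5 levels below Cyrus (their lowest common manager). The shortest path runs up from Jovan to Cyrus and back down to Emil: 3 + 5 = 8 links.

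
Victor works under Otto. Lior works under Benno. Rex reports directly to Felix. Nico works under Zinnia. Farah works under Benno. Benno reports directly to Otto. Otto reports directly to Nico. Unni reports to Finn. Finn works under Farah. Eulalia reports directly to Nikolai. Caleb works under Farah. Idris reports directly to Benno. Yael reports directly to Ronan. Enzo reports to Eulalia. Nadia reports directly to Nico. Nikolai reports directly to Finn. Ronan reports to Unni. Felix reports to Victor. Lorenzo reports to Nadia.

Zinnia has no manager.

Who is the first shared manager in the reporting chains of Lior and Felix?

Lior's chain of managers is Benno, Otto, Nico, Zinnia. Felix's chain of managers is Victor, Otto, Nico, Zinnia. The first manager that appears in both chains is Otto.

Otto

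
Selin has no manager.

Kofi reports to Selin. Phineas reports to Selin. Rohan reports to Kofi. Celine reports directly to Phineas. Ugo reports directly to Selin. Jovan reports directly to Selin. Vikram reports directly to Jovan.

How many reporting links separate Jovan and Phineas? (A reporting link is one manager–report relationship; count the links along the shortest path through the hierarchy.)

2

Jovan is 1 level below Selin, and Phineas is 1 level below Selin (their lowest common manager). The shortest path runs up from Jovan to Selin and back down to Phineas: 1 + 1 = 2 links.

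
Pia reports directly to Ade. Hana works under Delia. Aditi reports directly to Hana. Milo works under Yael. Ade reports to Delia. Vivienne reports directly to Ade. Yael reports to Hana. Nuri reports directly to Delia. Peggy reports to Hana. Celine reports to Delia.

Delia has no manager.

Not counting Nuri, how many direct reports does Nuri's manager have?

3

Nuri reports to Delia. Delia's other direct reports are Ade, Hana, Celine — 3 peers.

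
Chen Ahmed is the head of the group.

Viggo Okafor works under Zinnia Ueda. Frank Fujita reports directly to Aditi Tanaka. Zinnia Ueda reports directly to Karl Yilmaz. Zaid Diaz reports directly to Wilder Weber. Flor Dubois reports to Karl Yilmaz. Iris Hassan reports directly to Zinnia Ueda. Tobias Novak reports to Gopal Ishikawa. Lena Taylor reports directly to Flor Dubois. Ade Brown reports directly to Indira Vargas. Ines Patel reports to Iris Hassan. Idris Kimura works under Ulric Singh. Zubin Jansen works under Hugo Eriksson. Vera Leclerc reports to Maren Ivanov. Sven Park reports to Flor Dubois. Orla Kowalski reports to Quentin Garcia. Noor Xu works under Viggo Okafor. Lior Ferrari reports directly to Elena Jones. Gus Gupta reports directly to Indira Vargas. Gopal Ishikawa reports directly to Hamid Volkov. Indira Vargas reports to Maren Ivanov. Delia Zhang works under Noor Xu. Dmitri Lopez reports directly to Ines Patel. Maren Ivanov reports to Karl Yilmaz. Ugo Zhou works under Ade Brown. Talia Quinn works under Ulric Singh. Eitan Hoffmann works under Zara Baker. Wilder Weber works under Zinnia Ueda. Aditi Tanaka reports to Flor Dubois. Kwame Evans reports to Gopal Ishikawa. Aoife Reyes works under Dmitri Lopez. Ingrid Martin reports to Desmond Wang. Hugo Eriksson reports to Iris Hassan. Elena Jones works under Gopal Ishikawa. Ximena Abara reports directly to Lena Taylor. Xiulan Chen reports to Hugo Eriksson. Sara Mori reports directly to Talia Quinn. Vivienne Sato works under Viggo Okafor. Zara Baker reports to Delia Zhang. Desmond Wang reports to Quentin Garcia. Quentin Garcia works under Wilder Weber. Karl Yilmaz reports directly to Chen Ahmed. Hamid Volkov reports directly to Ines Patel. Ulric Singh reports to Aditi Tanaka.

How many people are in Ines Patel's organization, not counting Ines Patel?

8

Ines Patel directly manages Hamid Volkov, Dmitri Lopez. Under Hamid Volkov: Gopal Ishikawa, Kwame Evans, Elena Jones, Lior Ferrari, Tobias Novak (5). Under Dmitri Lopez: Aoife Reyes (1). So Ines Patel's organization is 2 direct reports plus everyone under them: 6 + 2 = 8.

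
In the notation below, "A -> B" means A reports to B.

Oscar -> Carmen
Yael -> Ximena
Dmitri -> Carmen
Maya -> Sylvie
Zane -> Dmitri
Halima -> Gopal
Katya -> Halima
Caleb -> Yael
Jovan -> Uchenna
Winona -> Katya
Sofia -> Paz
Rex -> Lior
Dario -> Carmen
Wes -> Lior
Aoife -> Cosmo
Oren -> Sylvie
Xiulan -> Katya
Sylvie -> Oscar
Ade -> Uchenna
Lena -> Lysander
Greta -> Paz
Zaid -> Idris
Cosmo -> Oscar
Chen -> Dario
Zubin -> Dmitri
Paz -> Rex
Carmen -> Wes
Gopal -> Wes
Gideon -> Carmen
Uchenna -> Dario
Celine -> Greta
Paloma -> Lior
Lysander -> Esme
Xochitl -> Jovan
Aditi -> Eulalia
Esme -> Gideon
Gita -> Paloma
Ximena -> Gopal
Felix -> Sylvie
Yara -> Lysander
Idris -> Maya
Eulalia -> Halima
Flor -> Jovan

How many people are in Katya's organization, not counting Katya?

Katya directly manages Xiulan, Winona. Xiulan has no reports. Winona has no reports. So Katya's organization is 2 direct reports plus everyone under them: 1 + 1 = 2.

2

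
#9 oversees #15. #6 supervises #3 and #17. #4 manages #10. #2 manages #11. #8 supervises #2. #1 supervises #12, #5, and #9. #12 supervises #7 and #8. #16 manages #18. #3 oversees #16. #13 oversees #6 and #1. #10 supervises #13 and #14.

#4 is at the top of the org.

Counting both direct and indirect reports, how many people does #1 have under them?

#1 directly manages #12, #5, #9. Under #12: #8, #2, #11, #7 (4). #5 has no reports. Under #9: #15 (1). So #1's organization is 3 direct reports plus everyone under them: 5 + 1 + 2 = 8.

8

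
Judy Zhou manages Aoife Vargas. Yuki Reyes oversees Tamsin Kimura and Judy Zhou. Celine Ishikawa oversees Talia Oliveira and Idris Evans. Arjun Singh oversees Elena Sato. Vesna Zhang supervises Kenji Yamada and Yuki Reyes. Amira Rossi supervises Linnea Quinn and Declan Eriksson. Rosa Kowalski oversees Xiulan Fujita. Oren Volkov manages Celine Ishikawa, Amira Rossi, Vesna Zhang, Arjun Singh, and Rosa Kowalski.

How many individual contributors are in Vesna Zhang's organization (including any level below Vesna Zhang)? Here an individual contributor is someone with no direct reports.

The people in Vesna Zhang's organization with no one reporting to them are Aoife Vargas, Tamsin Kimura, Kenji Yamada. That is 3.

3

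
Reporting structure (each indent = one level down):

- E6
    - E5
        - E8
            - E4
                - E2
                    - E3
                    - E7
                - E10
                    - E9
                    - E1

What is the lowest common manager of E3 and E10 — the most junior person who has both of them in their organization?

E4

E3's chain of managers is E2, E4, E8, E5, E6. E10's chain of managers is E4, E8, E5, E6. The first manager that appears in both chains is E4.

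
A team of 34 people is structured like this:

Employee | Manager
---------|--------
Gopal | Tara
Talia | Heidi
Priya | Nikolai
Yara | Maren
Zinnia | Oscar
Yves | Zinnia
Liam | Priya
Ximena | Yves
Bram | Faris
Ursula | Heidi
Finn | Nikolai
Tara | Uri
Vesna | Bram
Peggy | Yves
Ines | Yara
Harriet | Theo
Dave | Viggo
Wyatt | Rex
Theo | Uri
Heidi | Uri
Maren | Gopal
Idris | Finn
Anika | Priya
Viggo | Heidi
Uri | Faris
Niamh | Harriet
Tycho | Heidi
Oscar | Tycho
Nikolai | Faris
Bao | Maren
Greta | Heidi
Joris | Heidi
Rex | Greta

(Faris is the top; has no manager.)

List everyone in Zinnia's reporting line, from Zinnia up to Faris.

Zinnia reports to Oscar. Oscar reports to Tycho. Tycho reports to Heidi. Heidi reports to Uri. Uri reports to Faris. Faris is at the top.

Zinnia -> Oscar -> Tycho -> Heidi -> Uri -> Faris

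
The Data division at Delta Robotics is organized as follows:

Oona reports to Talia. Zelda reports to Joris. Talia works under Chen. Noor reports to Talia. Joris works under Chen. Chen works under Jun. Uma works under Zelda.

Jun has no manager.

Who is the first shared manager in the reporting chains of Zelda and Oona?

Zelda's chain of managers is Joris, Chen, Jun. Oona's chain of managers is Talia, Chen, Jun. The first manager that appears in both chains is Chen.

Chen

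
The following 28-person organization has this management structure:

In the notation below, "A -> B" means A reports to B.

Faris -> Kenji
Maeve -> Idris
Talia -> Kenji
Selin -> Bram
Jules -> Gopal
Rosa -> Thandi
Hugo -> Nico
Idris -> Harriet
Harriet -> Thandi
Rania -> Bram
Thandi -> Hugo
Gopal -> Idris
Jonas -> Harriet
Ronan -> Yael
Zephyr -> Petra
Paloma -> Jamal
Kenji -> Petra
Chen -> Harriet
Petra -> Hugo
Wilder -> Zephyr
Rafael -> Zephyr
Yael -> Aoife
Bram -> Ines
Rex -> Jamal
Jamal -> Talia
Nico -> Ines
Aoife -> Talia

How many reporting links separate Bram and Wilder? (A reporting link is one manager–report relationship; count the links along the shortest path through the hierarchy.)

Bram is 1 level below Ines, and Wilder is 5 levels below Ines (their lowest common manager). The shortest path runs up from Bram to Ines and back down to Wilder: 1 + 5 = 6 links.

6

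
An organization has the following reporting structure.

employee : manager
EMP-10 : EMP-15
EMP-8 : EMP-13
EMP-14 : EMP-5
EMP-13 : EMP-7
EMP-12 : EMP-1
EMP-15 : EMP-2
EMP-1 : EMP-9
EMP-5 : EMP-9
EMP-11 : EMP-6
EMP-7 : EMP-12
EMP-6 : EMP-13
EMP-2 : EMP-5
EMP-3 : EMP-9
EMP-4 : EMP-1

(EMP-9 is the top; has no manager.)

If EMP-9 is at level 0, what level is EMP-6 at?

5

Chain from EMP-6 up to EMP-9: EMP-6 → EMP-13 → EMP-7 → EMP-12 → EMP-1 → EMP-9. That is 5 steps up, so EMP-6 is 5 levels below EMP-9.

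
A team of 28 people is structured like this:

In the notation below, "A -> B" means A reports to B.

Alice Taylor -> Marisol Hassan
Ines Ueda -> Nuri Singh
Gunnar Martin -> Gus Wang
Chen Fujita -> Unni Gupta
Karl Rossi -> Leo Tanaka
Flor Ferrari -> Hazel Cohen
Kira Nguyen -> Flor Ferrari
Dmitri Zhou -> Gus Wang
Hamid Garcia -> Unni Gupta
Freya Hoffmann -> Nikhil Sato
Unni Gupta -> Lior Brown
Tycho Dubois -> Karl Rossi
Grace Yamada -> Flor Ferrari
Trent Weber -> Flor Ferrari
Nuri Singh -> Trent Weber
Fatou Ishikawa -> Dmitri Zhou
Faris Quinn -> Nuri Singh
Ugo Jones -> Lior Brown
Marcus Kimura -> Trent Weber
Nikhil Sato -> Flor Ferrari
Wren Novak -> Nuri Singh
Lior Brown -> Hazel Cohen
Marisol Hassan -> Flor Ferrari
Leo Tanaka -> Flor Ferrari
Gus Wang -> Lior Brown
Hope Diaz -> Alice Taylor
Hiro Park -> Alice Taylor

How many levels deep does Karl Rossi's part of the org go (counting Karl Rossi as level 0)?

The longest chain under Karl Rossi runs Karl Rossi → Tycho Dubois, which is 1 level below Karl Rossi.

1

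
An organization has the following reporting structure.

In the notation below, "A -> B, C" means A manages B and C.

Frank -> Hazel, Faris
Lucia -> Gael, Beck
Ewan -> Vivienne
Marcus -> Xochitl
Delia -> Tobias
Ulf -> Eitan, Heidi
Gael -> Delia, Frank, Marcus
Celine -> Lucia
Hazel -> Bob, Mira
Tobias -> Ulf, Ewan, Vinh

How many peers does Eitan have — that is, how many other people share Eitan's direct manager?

1

Eitan reports to Ulf. Ulf's other direct reports are Heidi — 1 peer.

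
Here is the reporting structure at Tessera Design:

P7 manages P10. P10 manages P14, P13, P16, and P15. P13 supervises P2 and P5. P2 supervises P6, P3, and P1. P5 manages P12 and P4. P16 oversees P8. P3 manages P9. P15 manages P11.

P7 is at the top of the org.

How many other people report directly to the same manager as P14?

P14 reports to P10. P10's other direct reports are P13, P16, P15 — 3 peers.

3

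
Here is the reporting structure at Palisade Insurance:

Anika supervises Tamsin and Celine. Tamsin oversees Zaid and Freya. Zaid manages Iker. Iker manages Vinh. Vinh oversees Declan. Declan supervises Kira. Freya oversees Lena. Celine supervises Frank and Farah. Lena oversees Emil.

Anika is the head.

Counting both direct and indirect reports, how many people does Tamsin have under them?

Tamsin directly manages Zaid, Freya. Under Zaid: Iker, Vinh, Declan, Kira (4). Under Freya: Lena, Emil (2). So Tamsin's organization is 2 direct reports plus everyone under them: 5 + 3 = 8.

8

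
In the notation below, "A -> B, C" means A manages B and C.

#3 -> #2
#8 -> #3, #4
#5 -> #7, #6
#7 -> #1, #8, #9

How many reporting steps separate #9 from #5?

2

Chain from #9 up to #5: #9 → #7 → #5. That is 2 steps up, so #9 is 2 levels below #5.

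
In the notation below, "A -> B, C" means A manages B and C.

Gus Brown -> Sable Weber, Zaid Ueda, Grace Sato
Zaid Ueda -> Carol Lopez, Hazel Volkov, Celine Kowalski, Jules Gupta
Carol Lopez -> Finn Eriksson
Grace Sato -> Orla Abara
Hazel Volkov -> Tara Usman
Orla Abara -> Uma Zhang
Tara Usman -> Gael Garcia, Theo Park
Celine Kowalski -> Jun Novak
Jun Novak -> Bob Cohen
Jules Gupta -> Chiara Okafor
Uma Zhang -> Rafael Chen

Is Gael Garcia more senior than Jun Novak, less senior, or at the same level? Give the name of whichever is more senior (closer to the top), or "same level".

Jun Novak

Gael Garcia is 4 levels below Gus Brown; Jun Novak is 3. Jun Novak is higher.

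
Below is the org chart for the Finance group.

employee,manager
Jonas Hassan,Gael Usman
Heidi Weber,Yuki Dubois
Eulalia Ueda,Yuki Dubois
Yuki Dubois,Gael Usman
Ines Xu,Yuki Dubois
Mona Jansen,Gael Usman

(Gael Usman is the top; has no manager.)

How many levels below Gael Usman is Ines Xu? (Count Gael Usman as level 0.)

2

Chain from Ines Xu up to Gael Usman: Ines Xu → Yuki Dubois → Gael Usman. That is 2 steps up, so Ines Xu is 2 levels below Gael Usman.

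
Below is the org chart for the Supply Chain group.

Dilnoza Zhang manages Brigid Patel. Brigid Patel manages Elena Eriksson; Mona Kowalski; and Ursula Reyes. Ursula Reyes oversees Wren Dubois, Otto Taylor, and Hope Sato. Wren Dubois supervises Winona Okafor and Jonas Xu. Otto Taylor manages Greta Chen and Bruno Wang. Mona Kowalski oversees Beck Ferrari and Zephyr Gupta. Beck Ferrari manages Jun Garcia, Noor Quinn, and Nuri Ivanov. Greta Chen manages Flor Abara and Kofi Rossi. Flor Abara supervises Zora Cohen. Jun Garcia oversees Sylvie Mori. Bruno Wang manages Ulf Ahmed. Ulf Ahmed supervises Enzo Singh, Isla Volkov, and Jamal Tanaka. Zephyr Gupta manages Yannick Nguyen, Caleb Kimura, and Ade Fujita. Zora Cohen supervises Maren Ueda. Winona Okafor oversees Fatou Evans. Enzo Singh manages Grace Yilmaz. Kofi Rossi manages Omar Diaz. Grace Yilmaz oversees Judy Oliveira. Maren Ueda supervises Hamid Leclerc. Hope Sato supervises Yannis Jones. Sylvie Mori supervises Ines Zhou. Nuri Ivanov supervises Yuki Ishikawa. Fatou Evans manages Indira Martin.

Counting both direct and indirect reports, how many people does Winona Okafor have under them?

Winona Okafor directly manages Fatou Evans. Under Fatou Evans: Indira Martin (1). That's 2 in total.

2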